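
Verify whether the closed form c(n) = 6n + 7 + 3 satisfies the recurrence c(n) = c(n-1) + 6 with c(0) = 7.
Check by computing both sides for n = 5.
From the recurrence with c(0) = 7:
  c(0) = 7, c(1) = 13, c(2) = 19, c(3) = 25, c(4) = 31, c(5) = 37
  so the recurrence gives c(5) = 37.
From the proposed closed form c(n) = 6n + 7 + 3:
  c(5) = 40.
The recurrence gives 37 but the closed form gives 40, so the closed form does not satisfy the recurrence.

No, the closed form is incorrect.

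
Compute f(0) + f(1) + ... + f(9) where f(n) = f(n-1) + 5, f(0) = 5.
Computing the sequence terms: 5, 10, 15, 20, 25, 30, 35, 40, 45, 50
Adding these values together:

275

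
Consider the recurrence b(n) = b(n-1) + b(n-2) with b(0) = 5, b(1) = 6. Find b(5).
Computing the sequence terms:
5, 6, 11, 17, 28, 45

45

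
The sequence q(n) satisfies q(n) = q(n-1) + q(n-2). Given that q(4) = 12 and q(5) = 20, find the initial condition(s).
Work backwards using q(k) = q(k+2) - q(k+1):
q(3) = q(5) - q(4) = 20 - 12 = 8
q(2) = q(4) - q(3) = 12 - 8 = 4
q(1) = q(3) - q(2) = 8 - 4 = 4
q(0) = q(2) - q(1) = 4 - 4 = 0

q(0) = 0, q(1) = 4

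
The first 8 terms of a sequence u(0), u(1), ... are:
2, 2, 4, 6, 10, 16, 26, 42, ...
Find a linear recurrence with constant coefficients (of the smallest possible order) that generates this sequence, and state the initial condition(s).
Look for the lowest-order linear relation among consecutive terms.
Observation: u(n) - 1·u(n-1) - (1)·u(n-2) = 0 holds for the shown terms, and no order-1 relation u(n) = α·u(n-1) + β fits.
Check at n=3: 1·4 + (1)·2 = 6. ✓

u(n) = u(n-1) + u(n-2), u(0) = 2, u(1) = 2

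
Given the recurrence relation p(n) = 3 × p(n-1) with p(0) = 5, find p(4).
Computing step by step:
p(0) = 5
p(1) = 3 × 5 = 15
p(2) = 3 × 15 = 45
p(3) = 3 × 45 = 135
p(4) = 3 × 135 = 405

405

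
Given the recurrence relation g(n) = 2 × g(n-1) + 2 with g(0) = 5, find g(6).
Computing step by step:
g(0) = 5
g(1) = 2 × 5 + 2 = 12
g(2) = 2 × 12 + 2 = 26
g(3) = 2 × 26 + 2 = 54
g(4) = 2 × 54 + 2 = 110
g(5) = 2 × 110 + 2 = 222
g(6) = 2 × 222 + 2 = 446

446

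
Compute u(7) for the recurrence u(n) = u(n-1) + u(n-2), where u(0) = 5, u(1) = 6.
Computing the sequence terms:
5, 6, 11, 17, 28, 45, 73, 118

118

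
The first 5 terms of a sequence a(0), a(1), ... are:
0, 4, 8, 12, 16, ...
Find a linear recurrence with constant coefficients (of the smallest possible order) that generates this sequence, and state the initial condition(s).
Look for the lowest-order linear relation among consecutive terms.
Observation: consecutive differences are constant (= 4).
Check at n=2: 1·4 + 4 = 8. ✓

a(n) = a(n-1) + 4, a(0) = 0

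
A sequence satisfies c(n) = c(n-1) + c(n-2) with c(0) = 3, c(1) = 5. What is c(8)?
Computing the sequence terms:
3, 5, 8, 13, 21, 34, 55, 89, 144

144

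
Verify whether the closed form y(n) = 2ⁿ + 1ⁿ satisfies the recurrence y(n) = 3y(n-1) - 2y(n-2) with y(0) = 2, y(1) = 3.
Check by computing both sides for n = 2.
From the recurrence with y(0) = 2, y(1) = 3:
  y(0) = 2, y(1) = 3, y(2) = 5
  so the recurrence gives y(2) = 5.
From the proposed closed form y(n) = 2ⁿ + 1ⁿ:
  y(2) = 5.
Both sides give 5 at n = 2, and the initial condition(s) match, so the closed form is consistent.

Yes, the closed form is correct.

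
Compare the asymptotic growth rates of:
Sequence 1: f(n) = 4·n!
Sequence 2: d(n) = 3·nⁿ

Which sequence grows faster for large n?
Comparing growth rates:
Growth-rate hierarchy: log n ≺ any polynomial ≺ any exponential cⁿ (c>1) ≺ n! ≺ nⁿ.
super-exponential nⁿ dominates factorial asymptotically.

d(n) grows faster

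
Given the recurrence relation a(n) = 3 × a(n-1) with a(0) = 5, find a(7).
Computing step by step:
a(0) = 5
a(1) = 3 × 5 = 15
a(2) = 3 × 15 = 45
a(3) = 3 × 45 = 135
a(4) = 3 × 135 = 405
a(5) = 3 × 405 = 1215
a(6) = 3 × 1215 = 3645
a(7) = 3 × 3645 = 10935

10935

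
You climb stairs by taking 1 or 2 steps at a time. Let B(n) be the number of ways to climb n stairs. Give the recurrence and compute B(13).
Condition on the size of the last step (1 to 2): before it there were n-1, …, n-2 stairs climbed, and these cases are disjoint, so B(n) = B(n-1) + B(n-2) (Fibonacci-type sequence).
Initial conditions by direct count (compositions of i into parts ≤ 2): B(1) = 1; B(2) = 2.
Iterating the recurrence: B(3) = 3, B(4) = 5, B(5) = 8, B(6) = 13, B(7) = 21, B(8) = 34, B(9) = 55, B(10) = 89, B(11) = 144, B(12) = 233, B(13) = 377.

B(n) = B(n-1) + B(n-2), B(1) = 1, B(2) = 2; B(13) = 377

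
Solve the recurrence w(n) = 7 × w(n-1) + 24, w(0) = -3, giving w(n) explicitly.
Recurrence: w(n) = 7 × w(n-1) + 24, initial: w(0) = -3.
Try w(n) = A·7ⁿ + C. Substituting: A·7ⁿ + C = 7(A·7ⁿ⁻¹ + C) + 24 = A·7ⁿ + 7C + 24, so C = 7C + 24, giving C = -4. Then w(0) = A - 4 = -3 gives A = 1.

w(n) = 7ⁿ - 4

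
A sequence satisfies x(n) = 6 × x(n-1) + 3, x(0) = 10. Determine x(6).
Computing step by step:
x(0) = 10
x(1) = 6 × 10 + 3 = 63
x(2) = 6 × 63 + 3 = 381
x(3) = 6 × 381 + 3 = 2289
x(4) = 6 × 2289 + 3 = 13737
x(5) = 6 × 13737 + 3 = 82425
x(6) = 6 × 82425 + 3 = 494553

494553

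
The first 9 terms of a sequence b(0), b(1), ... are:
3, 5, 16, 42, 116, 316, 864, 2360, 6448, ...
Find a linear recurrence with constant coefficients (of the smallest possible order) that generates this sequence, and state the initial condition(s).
Look for the lowest-order linear relation among consecutive terms.
Observation: b(n) - 2·b(n-1) - (2)·b(n-2) = 0 holds for the shown terms, and no order-1 relation b(n) = α·b(n-1) + β fits.
Check at n=3: 2·16 + (2)·5 = 42. ✓

b(n) = 2b(n-1) + 2b(n-2), b(0) = 3, b(1) = 5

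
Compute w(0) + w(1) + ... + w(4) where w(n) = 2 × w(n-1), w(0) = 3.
Computing the sequence terms: 3, 6, 12, 24, 48
Adding these values together:

93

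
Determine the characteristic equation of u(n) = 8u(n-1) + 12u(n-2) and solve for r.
Substitute u(n) = rⁿ and divide through by rⁿ⁻²: r² - 8r - 12 = 0
Discriminant: 8² + 4·12 = 112, not a perfect square, so by the quadratic formula r = (8 ± √112)/2.
General solution: u(n) = A·r₁ⁿ + B·r₂ⁿ where r₁,r₂ = (8 ± √112)/2

Characteristic: r² - 8r - 12 = 0, Roots: r = (8 ± √112)/2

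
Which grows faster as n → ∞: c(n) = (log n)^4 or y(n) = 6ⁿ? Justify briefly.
Comparing growth rates:
Growth-rate hierarchy: log n ≺ any polynomial ≺ any exponential cⁿ (c>1) ≺ n! ≺ nⁿ.
exponential base 6 dominates polylogarithmic (log n)^4 asymptotically.

y(n) grows faster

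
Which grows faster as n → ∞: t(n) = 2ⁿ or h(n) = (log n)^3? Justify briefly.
Comparing growth rates:
Growth-rate hierarchy: log n ≺ any polynomial ≺ any exponential cⁿ (c>1) ≺ n! ≺ nⁿ.
exponential base 2 dominates polylogarithmic (log n)^3 asymptotically.

t(n) grows faster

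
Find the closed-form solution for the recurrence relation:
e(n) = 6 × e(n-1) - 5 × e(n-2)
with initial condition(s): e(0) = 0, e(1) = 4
Recurrence: e(n) = 6 × e(n-1) - 5 × e(n-2), initial: e(0) = 0, e(1) = 4.
Characteristic equation: r² - 6r + 5 = 0, which factors as (r - 5)(r - 1) = 0, so r = 5, 1. General solution e(n) = A·5ⁿ + B·1ⁿ. From e(0) = 0: A + B = 0. From e(1) = 4: 5A + 1B = 4. Solving gives A = 1, B = -1.

e(n) = 5ⁿ - 1ⁿ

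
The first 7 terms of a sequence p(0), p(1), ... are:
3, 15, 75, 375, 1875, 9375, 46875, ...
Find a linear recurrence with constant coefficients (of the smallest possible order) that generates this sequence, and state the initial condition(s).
Look for the lowest-order linear relation among consecutive terms.
Observation: each term is 5× the previous.
Check at n=2: 5·15 = 75. ✓

p(n) = 5 × p(n-1), p(0) = 3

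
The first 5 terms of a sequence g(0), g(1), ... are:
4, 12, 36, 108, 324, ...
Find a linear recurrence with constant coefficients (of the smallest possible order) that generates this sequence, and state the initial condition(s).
Look for the lowest-order linear relation among consecutive terms.
Observation: each term is 3× the previous.
Check at n=2: 3·12 = 36. ✓

g(n) = 3 × g(n-1), g(0) = 4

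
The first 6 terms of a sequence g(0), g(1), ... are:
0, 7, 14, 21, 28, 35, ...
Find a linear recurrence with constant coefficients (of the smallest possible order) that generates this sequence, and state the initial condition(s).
Look for the lowest-order linear relation among consecutive terms.
Observation: consecutive differences are constant (= 7).
Check at n=2: 1·7 + 7 = 14. ✓

g(n) = g(n-1) + 7, g(0) = 0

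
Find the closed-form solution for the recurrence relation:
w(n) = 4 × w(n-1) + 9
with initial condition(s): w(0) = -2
Recurrence: w(n) = 4 × w(n-1) + 9, initial: w(0) = -2.
Try w(n) = A·4ⁿ + C. Substituting: A·4ⁿ + C = 4(A·4ⁿ⁻¹ + C) + 9 = A·4ⁿ + 4C + 9, so C = 4C + 9, giving C = -3. Then w(0) = A - 3 = -2 gives A = 1.

w(n) = 4ⁿ - 3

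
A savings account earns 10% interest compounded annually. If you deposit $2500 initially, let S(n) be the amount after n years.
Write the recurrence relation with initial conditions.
Each year the balance grows by 10%, i.e. is multiplied by 1 + 10/100 = 1.1, so S(n) = 1.1 × S(n-1). The initial deposit gives S(0) = 2500.
Unrolling gives the closed form S(n) = 2500 × (1.1)ⁿ.

S(n) = 1.1 × S(n-1), S(0) = 2500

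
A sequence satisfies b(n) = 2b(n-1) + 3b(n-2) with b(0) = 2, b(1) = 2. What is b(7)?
Computing the sequence terms:
2, 2, 10, 26, 82, 242, 730, 2186

2186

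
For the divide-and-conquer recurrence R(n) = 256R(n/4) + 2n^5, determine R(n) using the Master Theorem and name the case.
Master Theorem template: R(n) = a·R(n/b) + f(n).
Here: a=256, b=4, f(n)=2n^5
Compute log_b(a) = log_4(256) = 4.
f(n) = 2n^5 = Ω(n^(4+ε)) with ε = 1, and the regularity condition holds (a·f(n/b) = (a/b^5)·f(n) with a/b^5 = 4^-1 < 1). Case 3: R(n) = Θ(f(n)) = Θ(n^5).

Case 3: R(n) = Θ(n^5)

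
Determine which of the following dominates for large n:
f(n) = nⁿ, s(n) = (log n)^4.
Comparing growth rates:
Growth-rate hierarchy: log n ≺ any polynomial ≺ any exponential cⁿ (c>1) ≺ n! ≺ nⁿ.
super-exponential nⁿ dominates polylogarithmic (log n)^4 asymptotically.

f(n) grows faster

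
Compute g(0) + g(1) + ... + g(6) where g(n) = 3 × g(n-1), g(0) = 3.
Computing the sequence terms: 3, 9, 27, 81, 243, 729, 2187
Adding these values together:

3279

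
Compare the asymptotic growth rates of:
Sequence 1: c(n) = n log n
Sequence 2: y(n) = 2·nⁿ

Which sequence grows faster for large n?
Comparing growth rates:
Growth-rate hierarchy: log n ≺ any polynomial ≺ any exponential cⁿ (c>1) ≺ n! ≺ nⁿ.
super-exponential nⁿ dominates polynomial degree 1 (with log factor) asymptotically.

y(n) grows faster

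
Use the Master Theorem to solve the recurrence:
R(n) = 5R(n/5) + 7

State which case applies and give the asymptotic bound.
Master Theorem template: R(n) = a·R(n/b) + f(n).
Here: a=5, b=5, f(n)=7
Compute log_b(a) = log_5(5) = 1.
f(n) = 7 = O(n^(1-ε)) with ε = 1. Case 1: R(n) = Θ(n^log_b(a)) = Θ(n).

Case 1: R(n) = Θ(n)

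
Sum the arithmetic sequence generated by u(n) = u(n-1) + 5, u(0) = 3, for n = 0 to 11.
Computing the sequence terms: 3, 8, 13, 18, 23, 28, 33, 38, 43, 48, 53, 58
Adding these values together:

366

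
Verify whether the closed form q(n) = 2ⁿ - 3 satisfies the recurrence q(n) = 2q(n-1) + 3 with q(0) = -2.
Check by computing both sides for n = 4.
From the recurrence with q(0) = -2:
  q(0) = -2, q(1) = -1, q(2) = 1, q(3) = 5, q(4) = 13
  so the recurrence gives q(4) = 13.
From the proposed closed form q(n) = 2ⁿ - 3:
  q(4) = 13.
Both sides give 13 at n = 4, and the initial condition(s) match, so the closed form is consistent.

Yes, the closed form is correct.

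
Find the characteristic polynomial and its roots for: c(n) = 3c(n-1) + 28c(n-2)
Substitute c(n) = rⁿ and divide through by rⁿ⁻²: r² - 3r - 28 = 0
Factor: (r - 7)(r + 4) = 0, so r = 7, -4.
General solution: c(n) = A·7ⁿ + B·(-4)ⁿ

Characteristic: r² - 3r - 28 = 0, Roots: r = 7, -4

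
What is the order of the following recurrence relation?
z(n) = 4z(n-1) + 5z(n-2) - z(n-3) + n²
The order is the largest lag k for which z(n-k) appears. Here the deepest term is z(n-3) (the n² term is non-homogeneous and does not affect the order), so the order is 3.

Order 3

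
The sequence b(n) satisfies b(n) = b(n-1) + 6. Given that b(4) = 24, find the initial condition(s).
b(4) = b(0) + 4·6, so b(0) = 24 - 24 = 0.

b(0) = 0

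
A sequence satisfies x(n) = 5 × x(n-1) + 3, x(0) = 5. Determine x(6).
Computing step by step:
x(0) = 5
x(1) = 5 × 5 + 3 = 28
x(2) = 5 × 28 + 3 = 143
x(3) = 5 × 143 + 3 = 718
x(4) = 5 × 718 + 3 = 3593
x(5) = 5 × 3593 + 3 = 17968
x(6) = 5 × 17968 + 3 = 89843

89843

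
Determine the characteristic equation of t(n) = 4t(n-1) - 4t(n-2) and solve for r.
Substitute t(n) = rⁿ and divide through by rⁿ⁻²: r² - 4r + 4 = 0
Factor: (r - 2)² = 0, so r = 2 (double root).
General solution: t(n) = (A + Bn)·2ⁿ

Characteristic: r² - 4r + 4 = 0, Roots: r = 2 (double root)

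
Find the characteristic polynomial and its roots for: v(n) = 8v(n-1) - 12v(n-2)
Substitute v(n) = rⁿ and divide through by rⁿ⁻²: r² - 8r + 12 = 0
Factor: (r - 6)(r - 2) = 0, so r = 6, 2.
General solution: v(n) = A·6ⁿ + B·2ⁿ

Characteristic: r² - 8r + 12 = 0, Roots: r = 6, 2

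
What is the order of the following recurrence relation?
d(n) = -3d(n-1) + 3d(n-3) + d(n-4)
The order is the largest lag k for which d(n-k) appears. Here the deepest term is d(n-4), so the order is 4.

Order 4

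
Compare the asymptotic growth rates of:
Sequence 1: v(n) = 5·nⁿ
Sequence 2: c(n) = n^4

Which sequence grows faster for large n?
Comparing growth rates:
Growth-rate hierarchy: log n ≺ any polynomial ≺ any exponential cⁿ (c>1) ≺ n! ≺ nⁿ.
super-exponential nⁿ dominates polynomial degree 4 asymptotically.

v(n) grows faster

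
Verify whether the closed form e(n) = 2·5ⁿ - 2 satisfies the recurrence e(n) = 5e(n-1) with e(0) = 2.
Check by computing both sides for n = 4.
From the recurrence with e(0) = 2:
  e(0) = 2, e(1) = 10, e(2) = 50, e(3) = 250, e(4) = 1250
  so the recurrence gives e(4) = 1250.
From the proposed closed form e(n) = 2·5ⁿ - 2:
  e(4) = 1248.
The recurrence gives 1250 but the closed form gives 1248, so the closed form does not satisfy the recurrence.

No, the closed form is incorrect.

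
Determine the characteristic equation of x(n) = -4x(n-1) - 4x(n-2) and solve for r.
Substitute x(n) = rⁿ and divide through by rⁿ⁻²: r² + 4r + 4 = 0
Factor: (r + 2)² = 0, so r = -2 (double root).
General solution: x(n) = (A + Bn)·(-2)ⁿ

Characteristic: r² + 4r + 4 = 0, Roots: r = -2 (double root)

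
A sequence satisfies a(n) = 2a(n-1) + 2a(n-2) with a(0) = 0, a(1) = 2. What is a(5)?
Computing the sequence terms:
0, 2, 4, 12, 32, 88

88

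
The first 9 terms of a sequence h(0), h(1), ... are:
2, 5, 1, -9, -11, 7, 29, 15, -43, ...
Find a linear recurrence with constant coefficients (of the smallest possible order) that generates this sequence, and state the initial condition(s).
Look for the lowest-order linear relation among consecutive terms.
Observation: h(n) - 1·h(n-1) - (-2)·h(n-2) = 0 holds for the shown terms, and no order-1 relation h(n) = α·h(n-1) + β fits.
Check at n=3: 1·1 + (-2)·5 = -9. ✓

h(n) = h(n-1) - 2h(n-2), h(0) = 2, h(1) = 5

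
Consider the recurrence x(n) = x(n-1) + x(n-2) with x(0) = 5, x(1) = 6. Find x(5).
Computing the sequence terms:
5, 6, 11, 17, 28, 45

45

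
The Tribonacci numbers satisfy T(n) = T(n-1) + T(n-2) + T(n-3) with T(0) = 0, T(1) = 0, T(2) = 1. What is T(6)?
Computing the sequence terms:
0, 0, 1, 1, 2, 4, 7

7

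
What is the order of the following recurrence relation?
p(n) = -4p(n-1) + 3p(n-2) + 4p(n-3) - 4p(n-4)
The order is the largest lag k for which p(n-k) appears. Here the deepest term is p(n-4), so the order is 4.

Order 4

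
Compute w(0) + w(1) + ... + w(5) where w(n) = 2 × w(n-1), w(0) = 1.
Computing the sequence terms: 1, 2, 4, 8, 16, 32
Adding these values together:

63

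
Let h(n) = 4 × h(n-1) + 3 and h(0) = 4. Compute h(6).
Computing step by step:
h(0) = 4
h(1) = 4 × 4 + 3 = 19
h(2) = 4 × 19 + 3 = 79
h(3) = 4 × 79 + 3 = 319
h(4) = 4 × 319 + 3 = 1279
h(5) = 4 × 1279 + 3 = 5119
h(6) = 4 × 5119 + 3 = 20479

20479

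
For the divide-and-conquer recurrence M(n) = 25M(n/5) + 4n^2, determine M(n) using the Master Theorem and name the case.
Master Theorem template: M(n) = a·M(n/b) + f(n).
Here: a=25, b=5, f(n)=4n^2
Compute log_b(a) = log_5(25) = 2.
f(n) = 4n^2 = Θ(n^2). Case 2: M(n) = Θ(n^2 log n).

Case 2: M(n) = Θ(n^2 log n)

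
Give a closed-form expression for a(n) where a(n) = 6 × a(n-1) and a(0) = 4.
Recurrence: a(n) = 6 × a(n-1), initial: a(0) = 4.
Each term is 6 times the previous, so this is geometric with ratio 6. After n steps: a(n) = a(0)·6ⁿ = 4·6ⁿ.

a(n) = 4·6ⁿ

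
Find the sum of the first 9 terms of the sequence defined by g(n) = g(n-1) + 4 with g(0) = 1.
Computing the sequence terms: 1, 5, 9, 13, 17, 21, 25, 29, 33
Adding these values together:

153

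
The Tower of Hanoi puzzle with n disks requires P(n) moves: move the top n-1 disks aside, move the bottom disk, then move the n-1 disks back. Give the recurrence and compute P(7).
Moving n disks = move the top n-1 disks aside (P(n-1) moves) + move the largest disk (1 move) + move the n-1 disks back on top (P(n-1) moves), so P(n) = 2P(n-1) + 1, with P(1) = 1 (a single disk takes one move).
First terms: 1, 3, 7, 15, 31, 63, … — each is one less than a power of 2. Indeed P(n) + 1 = 2(P(n-1) + 1) with P(1) + 1 = 2, so P(n) + 1 = 2ⁿ and P(n) = 2ⁿ - 1.
Hence P(7) = 2^7 - 1 = 128 - 1 = 127.

P(n) = 2P(n-1) + 1, P(1) = 1; P(7) = 127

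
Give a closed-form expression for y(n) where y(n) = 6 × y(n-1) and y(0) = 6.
Recurrence: y(n) = 6 × y(n-1), initial: y(0) = 6.
Each term is 6 times the previous, so this is geometric with ratio 6. After n steps: y(n) = y(0)·6ⁿ = 6·6ⁿ.

y(n) = 6·6ⁿ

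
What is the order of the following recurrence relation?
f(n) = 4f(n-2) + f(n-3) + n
The order is the largest lag k for which f(n-k) appears. Here the deepest term is f(n-3) (the n term is non-homogeneous and does not affect the order), so the order is 3.

Order 3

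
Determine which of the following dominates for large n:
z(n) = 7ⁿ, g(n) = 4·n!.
Comparing growth rates:
Growth-rate hierarchy: log n ≺ any polynomial ≺ any exponential cⁿ (c>1) ≺ n! ≺ nⁿ.
factorial dominates exponential base 7 asymptotically.

g(n) grows faster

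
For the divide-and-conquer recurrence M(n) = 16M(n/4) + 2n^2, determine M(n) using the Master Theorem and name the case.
Master Theorem template: M(n) = a·M(n/b) + f(n).
Here: a=16, b=4, f(n)=2n^2
Compute log_b(a) = log_4(16) = 2.
f(n) = 2n^2 = Θ(n^2). Case 2: M(n) = Θ(n^2 log n).

Case 2: M(n) = Θ(n^2 log n)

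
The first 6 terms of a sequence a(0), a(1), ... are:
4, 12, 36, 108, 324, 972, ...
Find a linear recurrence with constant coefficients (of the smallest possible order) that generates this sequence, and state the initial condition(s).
Look for the lowest-order linear relation among consecutive terms.
Observation: each term is 3× the previous.
Check at n=2: 3·12 = 36. ✓

a(n) = 3 × a(n-1), a(0) = 4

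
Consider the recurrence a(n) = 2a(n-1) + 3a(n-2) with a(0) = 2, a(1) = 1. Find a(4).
Computing the sequence terms:
2, 1, 8, 19, 62

62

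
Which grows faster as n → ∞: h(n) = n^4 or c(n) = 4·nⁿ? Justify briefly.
Comparing growth rates:
Growth-rate hierarchy: log n ≺ any polynomial ≺ any exponential cⁿ (c>1) ≺ n! ≺ nⁿ.
super-exponential nⁿ dominates polynomial degree 4 asymptotically.

c(n) grows faster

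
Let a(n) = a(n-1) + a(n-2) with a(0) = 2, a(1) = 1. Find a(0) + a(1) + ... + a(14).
Computing the sequence terms: 2, 1, 3, 4, 7, 11, 18, 29, 47, 76, 123, 199, 322, 521, 843
Adding these values together:

2206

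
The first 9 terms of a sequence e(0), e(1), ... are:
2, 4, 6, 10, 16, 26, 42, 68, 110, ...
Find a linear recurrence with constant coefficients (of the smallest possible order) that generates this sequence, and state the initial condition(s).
Look for the lowest-order linear relation among consecutive terms.
Observation: e(n) - 1·e(n-1) - (1)·e(n-2) = 0 holds for the shown terms, and no order-1 relation e(n) = α·e(n-1) + β fits.
Check at n=3: 1·6 + (1)·4 = 10. ✓

e(n) = e(n-1) + e(n-2), e(0) = 2, e(1) = 4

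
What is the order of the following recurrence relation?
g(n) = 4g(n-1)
The order is the largest lag k for which g(n-k) appears. Here the deepest term is g(n-1), so the order is 1.

Order 1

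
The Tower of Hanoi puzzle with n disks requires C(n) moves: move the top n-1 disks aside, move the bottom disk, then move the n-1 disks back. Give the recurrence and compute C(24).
Moving n disks = move the top n-1 disks aside (C(n-1) moves) + move the largest disk (1 move) + move the n-1 disks back on top (C(n-1) moves), so C(n) = 2C(n-1) + 1, with C(1) = 1 (a single disk takes one move).
First terms: 1, 3, 7, 15, 31, 63, … — each is one less than a power of 2. Indeed C(n) + 1 = 2(C(n-1) + 1) with C(1) + 1 = 2, so C(n) + 1 = 2ⁿ and C(n) = 2ⁿ - 1.
Hence C(24) = 2^24 - 1 = 16777216 - 1 = 16777215.

C(n) = 2C(n-1) + 1, C(1) = 1; C(24) = 16777215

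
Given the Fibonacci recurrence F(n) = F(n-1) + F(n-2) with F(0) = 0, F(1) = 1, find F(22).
Computing the sequence terms:
0, 1, 1, 2, 3, 5, 8, 13, 21, 34, 55, 89, 144, 233, 377, 610, 987, 1597, 2584, 4181, 6765, 10946, 17711

17711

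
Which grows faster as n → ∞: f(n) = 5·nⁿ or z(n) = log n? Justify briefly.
Comparing growth rates:
Growth-rate hierarchy: log n ≺ any polynomial ≺ any exponential cⁿ (c>1) ≺ n! ≺ nⁿ.
super-exponential nⁿ dominates logarithmic asymptotically.

f(n) grows faster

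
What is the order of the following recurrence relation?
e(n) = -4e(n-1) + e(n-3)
The order is the largest lag k for which e(n-k) appears. Here the deepest term is e(n-3), so the order is 3.

Order 3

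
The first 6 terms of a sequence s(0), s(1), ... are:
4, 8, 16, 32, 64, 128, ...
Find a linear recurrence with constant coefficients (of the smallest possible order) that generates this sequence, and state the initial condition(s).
Look for the lowest-order linear relation among consecutive terms.
Observation: each term is 2× the previous.
Check at n=2: 2·8 = 16. ✓

s(n) = 2 × s(n-1), s(0) = 4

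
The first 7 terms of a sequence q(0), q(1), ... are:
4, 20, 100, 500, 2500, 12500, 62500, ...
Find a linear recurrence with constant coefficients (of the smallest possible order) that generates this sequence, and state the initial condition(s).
Look for the lowest-order linear relation among consecutive terms.
Observation: each term is 5× the previous.
Check at n=2: 5·20 = 100. ✓

q(n) = 5 × q(n-1), q(0) = 4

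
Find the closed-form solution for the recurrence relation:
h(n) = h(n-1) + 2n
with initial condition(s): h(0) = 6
Recurrence: h(n) = h(n-1) + 2n, initial: h(0) = 6.
Telescoping: h(n) = h(0) + 2·Σᵢ₌₁ⁿ i = 6 + 2·n(n+1)/2.

h(n) = 2·n(n+1)/2 + 6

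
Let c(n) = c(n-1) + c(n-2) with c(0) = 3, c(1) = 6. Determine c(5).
Computing the sequence terms:
3, 6, 9, 15, 24, 39

39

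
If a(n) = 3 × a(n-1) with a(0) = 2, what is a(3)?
Computing step by step:
a(0) = 2
a(1) = 3 × 2 = 6
a(2) = 3 × 6 = 18
a(3) = 3 × 18 = 54

54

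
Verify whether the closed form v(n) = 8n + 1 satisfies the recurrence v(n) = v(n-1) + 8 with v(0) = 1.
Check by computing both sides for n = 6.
From the recurrence with v(0) = 1:
  v(0) = 1, v(1) = 9, v(2) = 17, v(3) = 25, v(4) = 33, v(5) = 41, v(6) = 49
  so the recurrence gives v(6) = 49.
From the proposed closed form v(n) = 8n + 1:
  v(6) = 49.
Both sides give 49 at n = 6, and the initial condition(s) match, so the closed form is consistent.

Yes, the closed form is correct.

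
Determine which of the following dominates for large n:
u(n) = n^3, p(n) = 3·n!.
Comparing growth rates:
Growth-rate hierarchy: log n ≺ any polynomial ≺ any exponential cⁿ (c>1) ≺ n! ≺ nⁿ.
factorial dominates polynomial degree 3 asymptotically.

p(n) grows faster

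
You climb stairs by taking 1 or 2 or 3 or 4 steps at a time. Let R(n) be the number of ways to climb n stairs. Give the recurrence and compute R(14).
Condition on the size of the last step (1 to 4): before it there were n-1, …, n-4 stairs climbed, and these cases are disjoint, so R(n) = R(n-1) + R(n-2) + R(n-3) + R(n-4) (order-4 linear recurrence).
Initial conditions by direct count (compositions of i into parts ≤ 4): R(1) = 1; R(2) = 2; R(3) = 4; R(4) = 8.
Iterating the recurrence: R(5) = 15, R(6) = 29, R(7) = 56, R(8) = 108, R(9) = 208, R(10) = 401, R(11) = 773, R(12) = 1490, R(13) = 2872, R(14) = 5536.

R(n) = R(n-1) + R(n-2) + R(n-3) + R(n-4), R(1) = 1, R(2) = 2, R(3) = 4, R(4) = 8; R(14) = 5536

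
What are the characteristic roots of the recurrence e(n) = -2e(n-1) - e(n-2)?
Substitute e(n) = rⁿ and divide through by rⁿ⁻²: r² + 2r + 1 = 0
Factor: (r + 1)² = 0, so r = -1 (double root).
General solution: e(n) = (A + Bn)·(-1)ⁿ

Characteristic: r² + 2r + 1 = 0, Roots: r = -1 (double root)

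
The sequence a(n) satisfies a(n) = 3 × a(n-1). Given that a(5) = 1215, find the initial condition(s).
In general a(n) = 3ⁿ · a(0). At n = 5: a(0) = a(5) / 3^5 = 1215 / 243 = 5.

a(0) = 5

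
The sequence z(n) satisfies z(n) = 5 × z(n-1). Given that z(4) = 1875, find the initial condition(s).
In general z(n) = 5ⁿ · z(0). At n = 4: z(0) = z(4) / 5^4 = 1875 / 625 = 3.

z(0) = 3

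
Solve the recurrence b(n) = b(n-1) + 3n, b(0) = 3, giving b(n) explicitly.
Recurrence: b(n) = b(n-1) + 3n, initial: b(0) = 3.
Telescoping: b(n) = b(0) + 3·Σᵢ₌₁ⁿ i = 3 + 3·n(n+1)/2.

b(n) = 3·n(n+1)/2 + 3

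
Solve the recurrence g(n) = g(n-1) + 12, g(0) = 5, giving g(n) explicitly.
Recurrence: g(n) = g(n-1) + 12, initial: g(0) = 5.
Each step adds 12, so g(n) = g(0) + 12n = 12n + 5.

g(n) = 12n + 5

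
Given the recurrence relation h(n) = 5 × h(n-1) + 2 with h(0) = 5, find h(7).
Computing step by step:
h(0) = 5
h(1) = 5 × 5 + 2 = 27
h(2) = 5 × 27 + 2 = 137
h(3) = 5 × 137 + 2 = 687
h(4) = 5 × 687 + 2 = 3437
h(5) = 5 × 3437 + 2 = 17187
h(6) = 5 × 17187 + 2 = 85937
h(7) = 5 × 85937 + 2 = 429687

429687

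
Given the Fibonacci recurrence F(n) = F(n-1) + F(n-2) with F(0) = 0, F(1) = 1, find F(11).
Computing the sequence terms:
0, 1, 1, 2, 3, 5, 8, 13, 21, 34, 55, 89

89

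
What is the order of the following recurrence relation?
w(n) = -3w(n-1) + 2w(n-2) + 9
The order is the largest lag k for which w(n-k) appears. Here the deepest term is w(n-2) (the 9 term is non-homogeneous and does not affect the order), so the order is 2.

Order 2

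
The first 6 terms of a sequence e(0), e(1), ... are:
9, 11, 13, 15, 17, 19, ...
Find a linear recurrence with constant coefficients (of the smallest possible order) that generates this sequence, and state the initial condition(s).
Look for the lowest-order linear relation among consecutive terms.
Observation: consecutive differences are constant (= 2).
Check at n=2: 1·11 + 2 = 13. ✓

e(n) = e(n-1) + 2, e(0) = 9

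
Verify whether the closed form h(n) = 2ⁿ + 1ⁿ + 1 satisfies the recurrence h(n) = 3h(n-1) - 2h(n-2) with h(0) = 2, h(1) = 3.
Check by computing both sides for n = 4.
From the recurrence with h(0) = 2, h(1) = 3:
  h(0) = 2, h(1) = 3, h(2) = 5, h(3) = 9, h(4) = 17
  so the recurrence gives h(4) = 17.
From the proposed closed form h(n) = 2ⁿ + 1ⁿ + 1:
  h(4) = 18.
The recurrence gives 17 but the closed form gives 18, so the closed form does not satisfy the recurrence.

No, the closed form is incorrect.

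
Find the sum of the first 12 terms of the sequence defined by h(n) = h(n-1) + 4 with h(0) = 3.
Computing the sequence terms: 3, 7, 11, 15, 19, 23, 27, 31, 35, 39, 43, 47
Adding these values together:

300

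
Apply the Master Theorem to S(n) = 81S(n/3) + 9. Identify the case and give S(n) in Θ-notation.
Master Theorem template: S(n) = a·S(n/b) + f(n).
Here: a=81, b=3, f(n)=9
Compute log_b(a) = log_3(81) = 4.
f(n) = 9 = O(n^(4-ε)) with ε = 4. Case 1: S(n) = Θ(n^log_b(a)) = Θ(n^4).

Case 1: S(n) = Θ(n^4)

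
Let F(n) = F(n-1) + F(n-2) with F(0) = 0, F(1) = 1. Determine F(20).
Computing the sequence terms:
0, 1, 1, 2, 3, 5, 8, 13, 21, 34, 55, 89, 144, 233, 377, 610, 987, 1597, 2584, 4181, 6765

6765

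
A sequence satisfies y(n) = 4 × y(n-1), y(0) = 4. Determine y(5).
Computing step by step:
y(0) = 4
y(1) = 4 × 4 = 16
y(2) = 4 × 16 = 64
y(3) = 4 × 64 = 256
y(4) = 4 × 256 = 1024
y(5) = 4 × 1024 = 4096

4096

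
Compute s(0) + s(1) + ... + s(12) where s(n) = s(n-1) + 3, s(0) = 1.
Computing the sequence terms: 1, 4, 7, 10, 13, 16, 19, 22, 25, 28, 31, 34, 37
Adding these values together:

247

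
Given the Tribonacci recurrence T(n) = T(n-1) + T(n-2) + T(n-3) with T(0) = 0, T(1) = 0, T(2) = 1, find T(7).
Computing the sequence terms:
0, 0, 1, 1, 2, 4, 7, 13

13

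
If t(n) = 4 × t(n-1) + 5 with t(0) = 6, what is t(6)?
Computing step by step:
t(0) = 6
t(1) = 4 × 6 + 5 = 29
t(2) = 4 × 29 + 5 = 121
t(3) = 4 × 121 + 5 = 489
t(4) = 4 × 489 + 5 = 1961
t(5) = 4 × 1961 + 5 = 7849
t(6) = 4 × 7849 + 5 = 31401

31401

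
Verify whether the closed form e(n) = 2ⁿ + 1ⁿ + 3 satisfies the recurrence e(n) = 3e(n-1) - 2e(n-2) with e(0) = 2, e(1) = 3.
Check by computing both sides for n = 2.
From the recurrence with e(0) = 2, e(1) = 3:
  e(0) = 2, e(1) = 3, e(2) = 5
  so the recurrence gives e(2) = 5.
From the proposed closed form e(n) = 2ⁿ + 1ⁿ + 3:
  e(2) = 8.
The recurrence gives 5 but the closed form gives 8, so the closed form does not satisfy the recurrence.

No, the closed form is incorrect.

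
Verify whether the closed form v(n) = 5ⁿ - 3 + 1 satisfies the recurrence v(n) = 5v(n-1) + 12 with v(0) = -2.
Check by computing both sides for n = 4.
From the recurrence with v(0) = -2:
  v(0) = -2, v(1) = 2, v(2) = 22, v(3) = 122, v(4) = 622
  so the recurrence gives v(4) = 622.
From the proposed closed form v(n) = 5ⁿ - 3 + 1:
  v(4) = 623.
The recurrence gives 622 but the closed form gives 623, so the closed form does not satisfy the recurrence.

No, the closed form is incorrect.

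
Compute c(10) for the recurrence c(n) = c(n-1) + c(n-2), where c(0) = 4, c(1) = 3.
Computing the sequence terms:
4, 3, 7, 10, 17, 27, 44, 71, 115, 186, 301

301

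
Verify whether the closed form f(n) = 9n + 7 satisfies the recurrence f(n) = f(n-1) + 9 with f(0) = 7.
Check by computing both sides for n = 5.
From the recurrence with f(0) = 7:
  f(0) = 7, f(1) = 16, f(2) = 25, f(3) = 34, f(4) = 43, f(5) = 52
  so the recurrence gives f(5) = 52.
From the proposed closed form f(n) = 9n + 7:
  f(5) = 52.
Both sides give 52 at n = 5, and the initial condition(s) match, so the closed form is consistent.

Yes, the closed form is correct.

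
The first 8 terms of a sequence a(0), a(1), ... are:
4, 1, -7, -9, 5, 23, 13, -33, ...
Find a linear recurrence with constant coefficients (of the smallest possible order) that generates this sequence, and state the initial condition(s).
Look for the lowest-order linear relation among consecutive terms.
Observation: a(n) - 1·a(n-1) - (-2)·a(n-2) = 0 holds for the shown terms, and no order-1 relation a(n) = α·a(n-1) + β fits.
Check at n=3: 1·-7 + (-2)·1 = -9. ✓

a(n) = a(n-1) - 2a(n-2), a(0) = 4, a(1) = 1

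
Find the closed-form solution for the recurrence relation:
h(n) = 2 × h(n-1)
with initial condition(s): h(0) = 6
Recurrence: h(n) = 2 × h(n-1), initial: h(0) = 6.
Each term is 2 times the previous, so this is geometric with ratio 2. After n steps: h(n) = h(0)·2ⁿ = 6·2ⁿ.

h(n) = 6·2ⁿ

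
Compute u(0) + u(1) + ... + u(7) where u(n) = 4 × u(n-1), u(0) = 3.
Computing the sequence terms: 3, 12, 48, 192, 768, 3072, 12288, 49152
Adding these values together:

65535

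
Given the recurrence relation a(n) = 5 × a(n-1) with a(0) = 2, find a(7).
Computing step by step:
a(0) = 2
a(1) = 5 × 2 = 10
a(2) = 5 × 10 = 50
a(3) = 5 × 50 = 250
a(4) = 5 × 250 = 1250
a(5) = 5 × 1250 = 6250
a(6) = 5 × 6250 = 31250
a(7) = 5 × 31250 = 156250

156250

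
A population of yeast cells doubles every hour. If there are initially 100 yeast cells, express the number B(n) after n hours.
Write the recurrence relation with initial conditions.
Each hour multiplies the count by 2, so the count after n hours depends only on the count after n-1 hours: B(n) = 2 × B(n-1). The starting count gives B(0) = 100.
Unrolling n times gives the closed form B(n) = 100 × 2ⁿ.

B(n) = 2 × B(n-1), B(0) = 100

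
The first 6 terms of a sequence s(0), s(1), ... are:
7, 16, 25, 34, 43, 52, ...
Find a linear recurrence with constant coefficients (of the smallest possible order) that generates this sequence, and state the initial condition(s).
Look for the lowest-order linear relation among consecutive terms.
Observation: consecutive differences are constant (= 9).
Check at n=2: 1·16 + 9 = 25. ✓

s(n) = s(n-1) + 9, s(0) = 7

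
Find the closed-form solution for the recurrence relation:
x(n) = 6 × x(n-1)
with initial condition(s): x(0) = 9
Recurrence: x(n) = 6 × x(n-1), initial: x(0) = 9.
Each term is 6 times the previous, so this is geometric with ratio 6. After n steps: x(n) = x(0)·6ⁿ = 9·6ⁿ.

x(n) = 9·6ⁿ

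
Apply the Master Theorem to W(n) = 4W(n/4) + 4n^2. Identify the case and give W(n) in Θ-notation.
Master Theorem template: W(n) = a·W(n/b) + f(n).
Here: a=4, b=4, f(n)=4n^2
Compute log_b(a) = log_4(4) = 1.
f(n) = 4n^2 = Ω(n^(1+ε)) with ε = 1, and the regularity condition holds (a·f(n/b) = (a/b^2)·f(n) with a/b^2 = 4^-1 < 1). Case 3: W(n) = Θ(f(n)) = Θ(n^2).

Case 3: W(n) = Θ(n^2)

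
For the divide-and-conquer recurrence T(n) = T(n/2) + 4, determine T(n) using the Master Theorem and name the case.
Master Theorem template: T(n) = a·T(n/b) + f(n).
Here: a=1, b=2, f(n)=4
Compute log_b(a) = log_2(1) = 0.
f(n) = 4 = Θ(1). Case 2: T(n) = Θ(log n).

Case 2: T(n) = Θ(log n)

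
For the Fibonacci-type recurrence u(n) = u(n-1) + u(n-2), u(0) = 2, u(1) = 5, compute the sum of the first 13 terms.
Computing the sequence terms: 2, 5, 7, 12, 19, 31, 50, 81, 131, 212, 343, 555, 898
Adding these values together:

2346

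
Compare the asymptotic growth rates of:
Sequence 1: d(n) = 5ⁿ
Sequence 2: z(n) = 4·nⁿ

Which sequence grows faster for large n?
Comparing growth rates:
Growth-rate hierarchy: log n ≺ any polynomial ≺ any exponential cⁿ (c>1) ≺ n! ≺ nⁿ.
super-exponential nⁿ dominates exponential base 5 asymptotically.

z(n) grows faster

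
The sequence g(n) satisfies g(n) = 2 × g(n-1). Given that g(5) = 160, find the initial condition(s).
In general g(n) = 2ⁿ · g(0). At n = 5: g(0) = g(5) / 2^5 = 160 / 32 = 5.

g(0) = 5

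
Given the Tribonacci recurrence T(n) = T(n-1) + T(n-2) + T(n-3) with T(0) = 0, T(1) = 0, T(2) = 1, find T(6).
Computing the sequence terms:
0, 0, 1, 1, 2, 4, 7

7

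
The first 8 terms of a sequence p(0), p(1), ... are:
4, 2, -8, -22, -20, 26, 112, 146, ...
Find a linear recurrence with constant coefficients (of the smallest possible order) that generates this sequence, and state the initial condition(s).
Look for the lowest-order linear relation among consecutive terms.
Observation: p(n) - 2·p(n-1) - (-3)·p(n-2) = 0 holds for the shown terms, and no order-1 relation p(n) = α·p(n-1) + β fits.
Check at n=3: 2·-8 + (-3)·2 = -22. ✓

p(n) = 2p(n-1) - 3p(n-2), p(0) = 4, p(1) = 2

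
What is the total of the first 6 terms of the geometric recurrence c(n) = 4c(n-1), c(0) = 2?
Computing the sequence terms: 2, 8, 32, 128, 512, 2048
Adding these values together:

2730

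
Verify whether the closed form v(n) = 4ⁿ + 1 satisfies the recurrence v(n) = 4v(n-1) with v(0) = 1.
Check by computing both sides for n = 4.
From the recurrence with v(0) = 1:
  v(0) = 1, v(1) = 4, v(2) = 16, v(3) = 64, v(4) = 256
  so the recurrence gives v(4) = 256.
From the proposed closed form v(n) = 4ⁿ + 1:
  v(4) = 257.
The recurrence gives 256 but the closed form gives 257, so the closed form does not satisfy the recurrence.

No, the closed form is incorrect.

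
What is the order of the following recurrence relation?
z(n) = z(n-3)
The order is the largest lag k for which z(n-k) appears. Here the deepest term is z(n-3), so the order is 3.

Order 3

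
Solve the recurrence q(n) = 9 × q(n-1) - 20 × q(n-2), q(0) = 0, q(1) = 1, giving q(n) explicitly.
Recurrence: q(n) = 9 × q(n-1) - 20 × q(n-2), initial: q(0) = 0, q(1) = 1.
Characteristic equation: r² - 9r + 20 = 0, which factors as (r - 5)(r - 4) = 0, so r = 5, 4. General solution q(n) = A·5ⁿ + B·4ⁿ. From q(0) = 0: A + B = 0. From q(1) = 1: 5A + 4B = 1. Solving gives A = 1, B = -1.

q(n) = 5ⁿ - 4ⁿ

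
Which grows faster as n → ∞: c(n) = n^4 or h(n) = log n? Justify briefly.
Comparing growth rates:
Growth-rate hierarchy: log n ≺ any polynomial ≺ any exponential cⁿ (c>1) ≺ n! ≺ nⁿ.
polynomial degree 4 dominates logarithmic asymptotically.

c(n) grows faster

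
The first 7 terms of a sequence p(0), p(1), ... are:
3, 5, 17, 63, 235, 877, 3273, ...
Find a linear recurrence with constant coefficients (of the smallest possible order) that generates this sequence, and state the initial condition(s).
Look for the lowest-order linear relation among consecutive terms.
Observation: p(n) - 4·p(n-1) - (-1)·p(n-2) = 0 holds for the shown terms, and no order-1 relation p(n) = α·p(n-1) + β fits.
Check at n=3: 4·17 + (-1)·5 = 63. ✓

p(n) = 4p(n-1) - p(n-2), p(0) = 3, p(1) = 5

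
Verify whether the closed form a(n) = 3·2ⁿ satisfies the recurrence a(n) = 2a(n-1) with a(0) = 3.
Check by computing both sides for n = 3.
From the recurrence with a(0) = 3:
  a(0) = 3, a(1) = 6, a(2) = 12, a(3) = 24
  so the recurrence gives a(3) = 24.
From the proposed closed form a(n) = 3·2ⁿ:
  a(3) = 24.
Both sides give 24 at n = 3, and the initial condition(s) match, so the closed form is consistent.

Yes, the closed form is correct.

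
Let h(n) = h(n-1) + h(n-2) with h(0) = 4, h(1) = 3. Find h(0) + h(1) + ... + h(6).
Computing the sequence terms: 4, 3, 7, 10, 17, 27, 44
Adding these values together:

112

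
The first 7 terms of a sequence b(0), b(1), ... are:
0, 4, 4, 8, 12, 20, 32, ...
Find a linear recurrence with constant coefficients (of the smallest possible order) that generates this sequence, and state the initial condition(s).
Look for the lowest-order linear relation among consecutive terms.
Observation: b(n) - 1·b(n-1) - (1)·b(n-2) = 0 holds for the shown terms, and no order-1 relation b(n) = α·b(n-1) + β fits.
Check at n=3: 1·4 + (1)·4 = 8. ✓

b(n) = b(n-1) + b(n-2), b(0) = 0, b(1) = 4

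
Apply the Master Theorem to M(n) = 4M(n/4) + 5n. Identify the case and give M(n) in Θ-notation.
Master Theorem template: M(n) = a·M(n/b) + f(n).
Here: a=4, b=4, f(n)=5n
Compute log_b(a) = log_4(4) = 1.
f(n) = 5n = Θ(n). Case 2: M(n) = Θ(n log n).

Case 2: M(n) = Θ(n log n)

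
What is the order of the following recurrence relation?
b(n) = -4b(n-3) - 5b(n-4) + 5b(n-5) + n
The order is the largest lag k for which b(n-k) appears. Here the deepest term is b(n-5) (the n term is non-homogeneous and does not affect the order), so the order is 5.

Order 5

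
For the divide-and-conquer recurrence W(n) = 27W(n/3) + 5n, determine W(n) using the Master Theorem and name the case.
Master Theorem template: W(n) = a·W(n/b) + f(n).
Here: a=27, b=3, f(n)=5n
Compute log_b(a) = log_3(27) = 3.
f(n) = 5n = O(n^(3-ε)) with ε = 2. Case 1: W(n) = Θ(n^log_b(a)) = Θ(n^3).

Case 1: W(n) = Θ(n^3)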